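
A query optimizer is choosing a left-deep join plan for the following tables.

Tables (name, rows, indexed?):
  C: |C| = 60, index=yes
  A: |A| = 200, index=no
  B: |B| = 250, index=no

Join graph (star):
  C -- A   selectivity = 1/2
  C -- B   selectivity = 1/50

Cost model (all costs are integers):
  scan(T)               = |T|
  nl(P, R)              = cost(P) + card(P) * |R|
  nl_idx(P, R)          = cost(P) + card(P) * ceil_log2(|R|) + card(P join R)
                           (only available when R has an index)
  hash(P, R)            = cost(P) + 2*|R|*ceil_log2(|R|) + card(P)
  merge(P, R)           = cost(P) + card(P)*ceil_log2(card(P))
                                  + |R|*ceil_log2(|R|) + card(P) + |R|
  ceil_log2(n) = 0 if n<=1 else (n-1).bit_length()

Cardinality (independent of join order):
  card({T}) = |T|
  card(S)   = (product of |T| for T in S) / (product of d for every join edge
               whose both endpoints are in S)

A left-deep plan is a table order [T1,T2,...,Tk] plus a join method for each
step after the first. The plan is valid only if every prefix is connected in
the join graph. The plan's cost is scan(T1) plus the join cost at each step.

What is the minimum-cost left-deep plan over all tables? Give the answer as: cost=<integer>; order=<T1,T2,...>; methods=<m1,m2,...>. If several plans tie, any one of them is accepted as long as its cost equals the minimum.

cost=4720; order=B,C,A; methods=hash,hash

Selinger DP (subsets sized 1..n):
  {C}: scan cost=60, card=60
  {A}: scan cost=200, card=200
  {B}: scan cost=250, card=250
  {AC}: card=6000; try (C,hash)→1120, (A,merge)→2280, (C,merge)→2420, (A,hash)→3320, (C,nl_idx)→7400, (A,nl)→12060 …(+1); best=1120 via (C,hash)
  {BC}: card=300; try (C,hash)→1220, (C,nl_idx)→2050, (B,merge)→2730, (C,merge)→2920, (B,hash)→4120, (B,nl)→15060 …(+1); best=1220 via (C,hash)
  {ABC}: card=30000; try (A,hash)→4720, (A,merge)→6020, (B,hash)→11120, (A,nl)→61220, (B,merge)→87370, (B,nl)→1501120; best=4720 via (A,hash)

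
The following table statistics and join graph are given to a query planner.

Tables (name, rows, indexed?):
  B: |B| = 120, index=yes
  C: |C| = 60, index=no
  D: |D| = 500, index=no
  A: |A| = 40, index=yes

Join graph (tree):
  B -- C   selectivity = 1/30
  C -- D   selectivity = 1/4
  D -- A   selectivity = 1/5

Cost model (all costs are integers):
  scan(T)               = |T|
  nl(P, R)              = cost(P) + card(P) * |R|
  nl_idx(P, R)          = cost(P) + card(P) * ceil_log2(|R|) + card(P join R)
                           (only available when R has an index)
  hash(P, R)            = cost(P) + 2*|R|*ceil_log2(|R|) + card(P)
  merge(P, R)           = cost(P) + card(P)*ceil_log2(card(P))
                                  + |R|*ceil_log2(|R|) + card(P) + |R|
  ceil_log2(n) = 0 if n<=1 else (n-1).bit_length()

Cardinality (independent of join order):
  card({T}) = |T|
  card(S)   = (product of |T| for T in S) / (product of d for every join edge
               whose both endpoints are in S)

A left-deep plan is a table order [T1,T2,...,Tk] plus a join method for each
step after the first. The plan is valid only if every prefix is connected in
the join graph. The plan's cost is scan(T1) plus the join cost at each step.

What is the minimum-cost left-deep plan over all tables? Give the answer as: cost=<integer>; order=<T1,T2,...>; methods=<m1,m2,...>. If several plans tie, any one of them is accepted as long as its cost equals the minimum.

cost=38360; order=C,B,D,A; methods=nl_idx,merge,hash

Selinger DP (subsets sized 1..n):
  {B}: scan cost=120, card=120
  {C}: scan cost=60, card=60
  {D}: scan cost=500, card=500
  {A}: scan cost=40, card=40
  {BC}: card=240; try (B,nl_idx)→720, (C,hash)→960, (B,merge)→1440, (C,merge)→1500, (B,hash)→1800, (B,nl)→7260 …(+1); best=720 via (B,nl_idx)
  {CD}: card=7500; try (C,hash)→1720, (D,merge)→5480, (C,merge)→5920, (D,hash)→9120, (D,nl)→30060, (C,nl)→30500; best=1720 via (C,hash)
  {AD}: card=4000; try (A,hash)→1480, (D,merge)→5320, (A,merge)→5780, (A,nl_idx)→7500, (D,hash)→9080, (D,nl)→20040 …(+1); best=1480 via (A,hash)
  {BCD}: card=30000; try (D,merge)→7880, (D,hash)→9960, (B,hash)→10900, (B,nl_idx)→84220, (B,merge)→107680, (D,nl)→120720 …(+1); best=7880 via (D,merge)
  {ACD}: card=60000; try (C,hash)→6200, (A,hash)→9700, (C,merge)→53900, (A,nl_idx)→106720, (A,merge)→107000, (C,nl)→241480 …(+1); best=6200 via (C,hash)
  {ABCD}: card=240000; try (A,hash)→38360, (B,hash)→67880, (A,nl_idx)→427880, (A,merge)→488160, (B,nl_idx)→666200, (B,merge)→1027160 …(+2); best=38360 via (A,hash)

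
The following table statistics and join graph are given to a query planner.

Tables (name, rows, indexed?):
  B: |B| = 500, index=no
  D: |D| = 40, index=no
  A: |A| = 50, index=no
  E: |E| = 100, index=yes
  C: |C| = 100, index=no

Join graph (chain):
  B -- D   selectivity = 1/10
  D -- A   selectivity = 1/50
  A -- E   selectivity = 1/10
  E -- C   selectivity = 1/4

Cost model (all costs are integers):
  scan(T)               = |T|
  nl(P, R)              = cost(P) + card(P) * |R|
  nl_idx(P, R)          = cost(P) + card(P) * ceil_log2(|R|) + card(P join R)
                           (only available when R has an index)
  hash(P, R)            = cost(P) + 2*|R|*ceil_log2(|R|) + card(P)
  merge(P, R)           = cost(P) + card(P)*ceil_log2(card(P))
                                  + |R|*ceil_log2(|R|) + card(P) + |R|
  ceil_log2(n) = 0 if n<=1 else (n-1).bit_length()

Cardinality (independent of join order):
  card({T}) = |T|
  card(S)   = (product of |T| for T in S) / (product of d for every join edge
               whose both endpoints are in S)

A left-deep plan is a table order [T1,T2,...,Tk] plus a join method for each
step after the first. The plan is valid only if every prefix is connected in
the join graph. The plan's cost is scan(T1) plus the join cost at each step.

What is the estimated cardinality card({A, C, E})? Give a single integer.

12500

Tables in S: A(50), C(100), E(100)
Edges inside S: A-E(d=10), E-C(d=4)
numerator = 50 * 100 * 100 = 500000
denominator = 10 * 4 = 40
card(S) = 500000 / 40 = 12500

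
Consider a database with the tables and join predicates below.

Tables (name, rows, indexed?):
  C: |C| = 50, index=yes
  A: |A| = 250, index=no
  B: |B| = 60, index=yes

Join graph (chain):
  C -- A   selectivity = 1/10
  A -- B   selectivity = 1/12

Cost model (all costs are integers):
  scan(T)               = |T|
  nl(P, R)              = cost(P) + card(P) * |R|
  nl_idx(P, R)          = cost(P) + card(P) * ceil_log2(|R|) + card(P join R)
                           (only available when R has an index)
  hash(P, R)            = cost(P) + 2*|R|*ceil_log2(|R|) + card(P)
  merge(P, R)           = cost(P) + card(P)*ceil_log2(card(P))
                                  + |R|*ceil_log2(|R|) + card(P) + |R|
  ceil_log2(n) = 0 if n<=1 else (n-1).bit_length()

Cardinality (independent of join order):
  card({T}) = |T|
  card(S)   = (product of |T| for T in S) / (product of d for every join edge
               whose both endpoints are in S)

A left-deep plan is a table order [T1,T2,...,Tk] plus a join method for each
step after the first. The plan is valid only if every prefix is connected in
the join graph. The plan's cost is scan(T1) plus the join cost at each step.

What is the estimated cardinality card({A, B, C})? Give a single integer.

Tables in S: A(250), B(60), C(50)
Edges inside S: C-A(d=10), A-B(d=12)
numerator = 250 * 60 * 50 = 750000
denominator = 10 * 12 = 120
card(S) = 750000 / 120 = 6250

6250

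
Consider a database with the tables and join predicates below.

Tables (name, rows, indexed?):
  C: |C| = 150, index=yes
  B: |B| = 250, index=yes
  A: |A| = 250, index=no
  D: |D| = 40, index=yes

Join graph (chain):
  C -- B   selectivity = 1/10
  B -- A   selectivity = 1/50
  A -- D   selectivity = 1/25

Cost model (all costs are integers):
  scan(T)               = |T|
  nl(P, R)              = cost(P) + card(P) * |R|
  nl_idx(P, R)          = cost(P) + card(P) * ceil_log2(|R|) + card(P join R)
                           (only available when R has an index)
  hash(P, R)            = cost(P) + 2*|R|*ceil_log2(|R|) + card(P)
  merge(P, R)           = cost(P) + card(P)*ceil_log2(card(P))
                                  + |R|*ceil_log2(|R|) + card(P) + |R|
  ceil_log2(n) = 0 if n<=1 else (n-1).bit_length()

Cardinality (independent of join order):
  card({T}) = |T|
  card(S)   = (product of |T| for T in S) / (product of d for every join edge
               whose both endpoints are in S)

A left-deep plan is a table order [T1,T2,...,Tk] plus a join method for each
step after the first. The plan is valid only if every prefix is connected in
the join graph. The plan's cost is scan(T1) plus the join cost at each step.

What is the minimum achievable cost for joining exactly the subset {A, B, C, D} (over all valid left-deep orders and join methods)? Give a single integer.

9630

Selinger DP over subsets of {A,B,C,D}:
  {C}: scan cost=150, card=150
  {B}: scan cost=250, card=250
  {A}: scan cost=250, card=250
  {D}: scan cost=40, card=40
  {BC}: card=3750; try (C,hash)→2900, (B,merge)→3750, (C,merge)→3850, (B,hash)→4300, (B,nl_idx)→5100, (C,nl_idx)→6000 …(+2); best=2900 via (C,hash)
  {AB}: card=1250; try (B,nl_idx)→3500, (B,hash)→4500, (A,hash)→4500, (B,merge)→4750, (A,merge)→4750, (B,nl)→62750 …(+1); best=3500 via (B,nl_idx)
  {AD}: card=400; try (D,hash)→980, (D,nl_idx)→2150, (A,merge)→2570, (D,merge)→2780, (A,hash)→4080, (A,nl)→10040 …(+1); best=980 via (D,hash)
  {ABC}: card=18750; try (C,hash)→7150, (A,hash)→10650, (C,merge)→19850, (C,nl_idx)→32250, (A,merge)→53900, (C,nl)→191000 …(+1); best=7150 via (C,hash)
  {ABD}: card=2000; try (D,hash)→5230, (B,hash)→5380, (B,nl_idx)→6180, (B,merge)→7230, (D,nl_idx)→13000, (D,merge)→18780 …(+2); best=5230 via (D,hash)
  {ABCD}: card=30000; try (C,hash)→9630, (D,hash)→26380, (C,merge)→30580, (C,nl_idx)→51230, (D,nl_idx)→149650, (C,nl)→305230 …(+2); best=9630 via (C,hash)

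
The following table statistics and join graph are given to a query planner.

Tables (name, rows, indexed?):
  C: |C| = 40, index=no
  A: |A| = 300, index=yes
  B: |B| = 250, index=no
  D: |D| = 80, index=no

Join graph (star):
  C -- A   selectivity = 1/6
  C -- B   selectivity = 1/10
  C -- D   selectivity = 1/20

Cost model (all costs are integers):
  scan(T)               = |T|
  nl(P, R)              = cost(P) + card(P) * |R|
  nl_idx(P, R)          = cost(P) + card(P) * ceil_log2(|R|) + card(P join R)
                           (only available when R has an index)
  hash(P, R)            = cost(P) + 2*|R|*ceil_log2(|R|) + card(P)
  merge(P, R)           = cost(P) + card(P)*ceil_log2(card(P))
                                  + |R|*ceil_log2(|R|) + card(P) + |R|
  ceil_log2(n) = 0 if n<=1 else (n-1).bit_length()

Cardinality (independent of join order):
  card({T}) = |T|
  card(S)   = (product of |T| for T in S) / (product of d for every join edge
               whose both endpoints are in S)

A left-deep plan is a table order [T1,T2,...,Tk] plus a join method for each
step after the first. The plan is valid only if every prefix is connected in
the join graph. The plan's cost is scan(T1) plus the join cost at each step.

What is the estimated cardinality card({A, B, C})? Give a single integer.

Tables in S: A(300), B(250), C(40)
Edges inside S: C-A(d=6), C-B(d=10)
numerator = 300 * 250 * 40 = 3000000
denominator = 6 * 10 = 60
card(S) = 3000000 / 60 = 50000

50000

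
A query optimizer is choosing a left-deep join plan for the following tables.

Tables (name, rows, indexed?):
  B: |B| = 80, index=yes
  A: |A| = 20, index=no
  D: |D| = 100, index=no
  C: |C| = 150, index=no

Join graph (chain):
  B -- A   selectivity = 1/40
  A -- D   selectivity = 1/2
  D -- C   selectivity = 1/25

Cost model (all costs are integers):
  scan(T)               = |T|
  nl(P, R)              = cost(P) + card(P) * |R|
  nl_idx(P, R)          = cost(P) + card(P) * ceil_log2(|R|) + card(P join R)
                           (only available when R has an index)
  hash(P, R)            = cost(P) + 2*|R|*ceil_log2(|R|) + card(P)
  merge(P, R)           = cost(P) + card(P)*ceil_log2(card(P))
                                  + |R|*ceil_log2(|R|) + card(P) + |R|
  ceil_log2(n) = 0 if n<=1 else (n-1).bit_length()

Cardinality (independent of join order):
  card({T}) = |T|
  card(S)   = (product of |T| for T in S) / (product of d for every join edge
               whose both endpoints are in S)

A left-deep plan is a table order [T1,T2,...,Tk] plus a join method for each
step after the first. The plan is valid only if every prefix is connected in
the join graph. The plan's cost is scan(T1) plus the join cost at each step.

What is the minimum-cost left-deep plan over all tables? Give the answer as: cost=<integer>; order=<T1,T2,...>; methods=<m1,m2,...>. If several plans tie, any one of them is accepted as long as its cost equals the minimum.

Selinger DP (subsets sized 1..n):
  {B}: scan cost=80, card=80
  {A}: scan cost=20, card=20
  {D}: scan cost=100, card=100
  {C}: scan cost=150, card=150
  {AB}: card=40; try (B,nl_idx)→200, (A,hash)→360, (B,merge)→780, (A,merge)→840, (B,hash)→1160, (B,nl)→1620 …(+1); best=200 via (B,nl_idx)
  {AD}: card=1000; try (A,hash)→400, (D,merge)→940, (A,merge)→1020, (D,hash)→1440, (D,nl)→2020, (A,nl)→2100; best=400 via (A,hash)
  {CD}: card=600; try (D,hash)→1700, (C,merge)→2250, (D,merge)→2300, (C,hash)→2600, (C,nl)→15100, (D,nl)→15150; best=1700 via (D,hash)
  {ABD}: card=2000; try (D,merge)→1280, (D,hash)→1640, (B,hash)→2520, (D,nl)→4200, (B,nl_idx)→9400, (B,merge)→12040 …(+1); best=1280 via (D,merge)
  {ACD}: card=6000; try (A,hash)→2500, (C,hash)→3800, (A,merge)→8420, (C,merge)→12750, (A,nl)→13700, (C,nl)→150400; best=2500 via (A,hash)
  {ABCD}: card=12000; try (C,hash)→5680, (B,hash)→9620, (C,merge)→26630, (B,nl_idx)→56500, (B,merge)→87140, (C,nl)→301280 …(+1); best=5680 via (C,hash)

cost=5680; order=A,B,D,C; methods=nl_idx,merge,hash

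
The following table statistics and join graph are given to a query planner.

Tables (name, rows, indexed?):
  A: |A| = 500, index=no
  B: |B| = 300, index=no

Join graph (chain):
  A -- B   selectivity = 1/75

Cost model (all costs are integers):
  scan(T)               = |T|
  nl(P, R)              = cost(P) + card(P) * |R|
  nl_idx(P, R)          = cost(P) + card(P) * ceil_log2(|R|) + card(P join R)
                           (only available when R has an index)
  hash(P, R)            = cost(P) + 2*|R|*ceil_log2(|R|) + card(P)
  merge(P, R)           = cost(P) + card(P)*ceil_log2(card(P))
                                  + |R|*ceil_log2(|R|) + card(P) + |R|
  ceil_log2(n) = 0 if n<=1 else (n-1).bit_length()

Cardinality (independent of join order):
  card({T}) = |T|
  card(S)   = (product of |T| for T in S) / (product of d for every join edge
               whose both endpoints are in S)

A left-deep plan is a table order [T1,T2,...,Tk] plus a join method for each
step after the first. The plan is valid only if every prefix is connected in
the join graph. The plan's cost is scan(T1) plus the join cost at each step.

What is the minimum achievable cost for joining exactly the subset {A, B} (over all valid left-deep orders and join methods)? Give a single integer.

6400

Selinger DP over subsets of {A,B}:
  {A}: scan cost=500, card=500
  {B}: scan cost=300, card=300
  {AB}: card=2000; try (B,hash)→6400, (A,merge)→8300, (B,merge)→8500, (A,hash)→9600, (A,nl)→150300, (B,nl)→150500; best=6400 via (B,hash)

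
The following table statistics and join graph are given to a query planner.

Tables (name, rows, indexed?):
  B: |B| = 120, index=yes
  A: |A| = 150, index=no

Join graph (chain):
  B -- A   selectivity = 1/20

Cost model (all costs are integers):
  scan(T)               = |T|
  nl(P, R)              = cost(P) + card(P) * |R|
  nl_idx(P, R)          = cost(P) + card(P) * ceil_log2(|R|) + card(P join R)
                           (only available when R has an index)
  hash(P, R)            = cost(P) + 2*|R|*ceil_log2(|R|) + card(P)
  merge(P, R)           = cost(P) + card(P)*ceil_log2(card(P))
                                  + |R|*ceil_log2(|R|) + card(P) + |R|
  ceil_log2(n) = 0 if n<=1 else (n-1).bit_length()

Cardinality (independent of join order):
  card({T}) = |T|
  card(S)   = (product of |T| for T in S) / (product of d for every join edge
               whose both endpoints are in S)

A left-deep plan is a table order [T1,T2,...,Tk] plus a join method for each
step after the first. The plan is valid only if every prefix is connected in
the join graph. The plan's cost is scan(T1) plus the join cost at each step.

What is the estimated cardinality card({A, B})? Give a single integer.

900

Tables in S: A(150), B(120)
Edges inside S: B-A(d=20)
numerator = 150 * 120 = 18000
denominator = 20 = 20
card(S) = 18000 / 20 = 900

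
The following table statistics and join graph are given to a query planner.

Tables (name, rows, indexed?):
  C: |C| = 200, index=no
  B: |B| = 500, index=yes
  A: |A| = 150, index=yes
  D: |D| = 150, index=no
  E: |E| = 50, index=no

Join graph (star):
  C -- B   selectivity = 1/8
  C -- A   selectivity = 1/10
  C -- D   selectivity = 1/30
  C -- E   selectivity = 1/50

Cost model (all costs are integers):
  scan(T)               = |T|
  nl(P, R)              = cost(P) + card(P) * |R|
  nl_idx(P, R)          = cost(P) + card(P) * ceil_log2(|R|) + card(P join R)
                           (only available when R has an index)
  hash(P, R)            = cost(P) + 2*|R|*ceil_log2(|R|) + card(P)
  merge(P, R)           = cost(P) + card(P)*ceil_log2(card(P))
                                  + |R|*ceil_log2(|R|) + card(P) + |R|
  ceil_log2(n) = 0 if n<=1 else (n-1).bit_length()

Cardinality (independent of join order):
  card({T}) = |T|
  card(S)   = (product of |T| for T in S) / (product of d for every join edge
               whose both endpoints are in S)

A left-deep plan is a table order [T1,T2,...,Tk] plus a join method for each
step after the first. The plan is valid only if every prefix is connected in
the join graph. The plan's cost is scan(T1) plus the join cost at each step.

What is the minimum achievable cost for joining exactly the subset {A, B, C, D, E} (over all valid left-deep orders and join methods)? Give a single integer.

31000

Selinger DP over subsets of {A,B,C,D,E}:
  {C}: scan cost=200, card=200
  {B}: scan cost=500, card=500
  {A}: scan cost=150, card=150
  {D}: scan cost=150, card=150
  {E}: scan cost=50, card=50
  {BC}: card=12500; try (C,hash)→4200, (B,merge)→7000, (C,merge)→7300, (B,hash)→9400, (B,nl_idx)→14500, (B,nl)→100200 …(+1); best=4200 via (C,hash)
  {AC}: card=3000; try (A,hash)→2800, (C,merge)→3300, (A,merge)→3350, (C,hash)→3500, (A,nl_idx)→4800, (C,nl)→30150 …(+1); best=2800 via (A,hash)
  {CD}: card=1000; try (D,hash)→2800, (C,merge)→3300, (D,merge)→3350, (C,hash)→3500, (C,nl)→30150, (D,nl)→30200; best=2800 via (D,hash)
  {CE}: card=200; try (E,hash)→1000, (C,merge)→2200, (E,merge)→2350, (C,hash)→3300, (C,nl)→10050, (E,nl)→10200; best=1000 via (E,hash)
  {ABC}: card=187500; try (B,hash)→14800, (A,hash)→19100, (B,merge)→46800, (A,merge)→193050, (B,nl_idx)→217300, (A,nl_idx)→291700 …(+2); best=14800 via (B,hash)
  {BCD}: card=62500; try (B,hash)→12800, (B,merge)→18800, (D,hash)→19100, (B,nl_idx)→74300, (D,merge)→193050, (B,nl)→502800 …(+1); best=12800 via (B,hash)
  {BCE}: card=12500; try (B,merge)→7800, (B,hash)→10200, (B,nl_idx)→15300, (E,hash)→17300, (B,nl)→101000, (E,merge)→192050 …(+1); best=7800 via (B,merge)
  {ACD}: card=15000; try (A,hash)→6200, (D,hash)→8200, (A,merge)→15150, (A,nl_idx)→25800, (D,merge)→43150, (A,nl)→152800 …(+1); best=6200 via (A,hash)
  {ACE}: card=3000; try (A,hash)→3600, (A,merge)→4150, (A,nl_idx)→5600, (E,hash)→6400, (A,nl)→31000, (E,merge)→42150 …(+1); best=3600 via (A,hash)
  {CDE}: card=1000; try (D,hash)→3600, (D,merge)→4150, (E,hash)→4400, (E,merge)→14150, (D,nl)→31000, (E,nl)→52800; best=3600 via (D,hash)
  {ABCD}: card=937500; try (B,hash)→30200, (A,hash)→77700, (D,hash)→204700, (B,merge)→236200, (A,merge)→1076650, (B,nl_idx)→1078700 …(+5); best=30200 via (B,hash)
  {ABCE}: card=187500; try (B,hash)→15600, (A,hash)→22700, (B,merge)→47600, (A,merge)→196650, (E,hash)→202900, (B,nl_idx)→218100 …(+5); best=15600 via (B,hash)
  {BCDE}: card=62500; try (B,hash)→13600, (B,merge)→19600, (D,hash)→22700, (B,nl_idx)→75100, (E,hash)→75900, (D,merge)→196650 …(+4); best=13600 via (B,hash)
  {ACDE}: card=15000; try (A,hash)→7000, (D,hash)→9000, (A,merge)→15950, (E,hash)→21800, (A,nl_idx)→26600, (D,merge)→43950 …(+4); best=7000 via (A,hash)
  {ABCDE}: card=937500; try (B,hash)→31000, (A,hash)→78500, (D,hash)→205500, (B,merge)→237000, (E,hash)→968300, (A,merge)→1077450 …(+8); best=31000 via (B,hash)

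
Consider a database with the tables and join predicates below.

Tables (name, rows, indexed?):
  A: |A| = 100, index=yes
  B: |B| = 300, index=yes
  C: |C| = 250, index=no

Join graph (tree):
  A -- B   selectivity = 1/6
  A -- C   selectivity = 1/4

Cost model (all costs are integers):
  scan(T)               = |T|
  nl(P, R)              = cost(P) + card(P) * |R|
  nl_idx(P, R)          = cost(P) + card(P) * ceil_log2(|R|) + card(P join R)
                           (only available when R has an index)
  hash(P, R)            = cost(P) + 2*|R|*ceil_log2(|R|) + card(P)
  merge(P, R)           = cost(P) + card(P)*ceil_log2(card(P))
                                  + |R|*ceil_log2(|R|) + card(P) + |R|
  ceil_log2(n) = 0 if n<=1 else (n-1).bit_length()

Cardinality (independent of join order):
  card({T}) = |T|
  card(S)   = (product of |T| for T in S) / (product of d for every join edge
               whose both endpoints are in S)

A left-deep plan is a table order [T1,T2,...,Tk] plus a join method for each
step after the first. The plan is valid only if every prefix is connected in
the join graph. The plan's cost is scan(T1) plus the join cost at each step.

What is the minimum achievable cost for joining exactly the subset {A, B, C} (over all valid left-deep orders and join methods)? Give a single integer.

Selinger DP over subsets of {A,B,C}:
  {A}: scan cost=100, card=100
  {B}: scan cost=300, card=300
  {C}: scan cost=250, card=250
  {AB}: card=5000; try (A,hash)→2000, (B,merge)→3900, (A,merge)→4100, (B,hash)→5600, (B,nl_idx)→6000, (A,nl_idx)→7400 …(+2); best=2000 via (A,hash)
  {AC}: card=6250; try (A,hash)→1900, (C,merge)→3150, (A,merge)→3300, (C,hash)→4200, (A,nl_idx)→8250, (C,nl)→25100 …(+1); best=1900 via (A,hash)
  {ABC}: card=312500; try (C,hash)→11000, (B,hash)→13550, (C,merge)→74250, (B,merge)→92400, (B,nl_idx)→370650, (C,nl)→1252000 …(+1); best=11000 via (C,hash)

11000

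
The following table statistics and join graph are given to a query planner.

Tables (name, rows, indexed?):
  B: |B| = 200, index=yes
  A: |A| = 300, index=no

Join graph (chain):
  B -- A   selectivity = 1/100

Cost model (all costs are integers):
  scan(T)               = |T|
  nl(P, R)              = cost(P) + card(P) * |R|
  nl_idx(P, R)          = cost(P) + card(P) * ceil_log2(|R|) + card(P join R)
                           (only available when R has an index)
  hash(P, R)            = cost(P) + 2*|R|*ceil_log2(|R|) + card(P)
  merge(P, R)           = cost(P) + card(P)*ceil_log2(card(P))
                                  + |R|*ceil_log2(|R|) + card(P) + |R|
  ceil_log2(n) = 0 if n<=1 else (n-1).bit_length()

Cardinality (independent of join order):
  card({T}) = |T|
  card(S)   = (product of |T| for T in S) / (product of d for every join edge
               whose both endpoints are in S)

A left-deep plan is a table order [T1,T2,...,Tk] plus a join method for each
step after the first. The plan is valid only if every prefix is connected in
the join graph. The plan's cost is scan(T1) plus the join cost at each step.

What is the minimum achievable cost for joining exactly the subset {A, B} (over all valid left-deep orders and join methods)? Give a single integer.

Selinger DP over subsets of {A,B}:
  {B}: scan cost=200, card=200
  {A}: scan cost=300, card=300
  {AB}: card=600; try (B,nl_idx)→3300, (B,hash)→3800, (A,merge)→5000, (B,merge)→5100, (A,hash)→5800, (A,nl)→60200 …(+1); best=3300 via (B,nl_idx)

3300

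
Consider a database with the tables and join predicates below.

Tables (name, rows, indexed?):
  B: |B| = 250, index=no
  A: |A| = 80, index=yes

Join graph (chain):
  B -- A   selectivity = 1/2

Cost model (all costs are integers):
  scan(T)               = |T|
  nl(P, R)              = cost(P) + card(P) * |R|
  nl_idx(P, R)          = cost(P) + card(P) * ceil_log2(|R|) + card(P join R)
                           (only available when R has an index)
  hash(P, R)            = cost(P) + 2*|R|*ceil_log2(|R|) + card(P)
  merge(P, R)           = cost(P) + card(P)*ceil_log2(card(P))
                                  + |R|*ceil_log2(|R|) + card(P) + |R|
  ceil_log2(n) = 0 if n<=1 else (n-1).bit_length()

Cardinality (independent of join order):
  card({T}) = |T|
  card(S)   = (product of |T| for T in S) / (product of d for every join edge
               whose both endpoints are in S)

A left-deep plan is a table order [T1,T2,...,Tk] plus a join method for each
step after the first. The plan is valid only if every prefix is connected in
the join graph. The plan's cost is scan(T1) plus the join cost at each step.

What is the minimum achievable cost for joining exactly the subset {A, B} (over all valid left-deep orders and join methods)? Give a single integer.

1620

Selinger DP over subsets of {A,B}:
  {B}: scan cost=250, card=250
  {A}: scan cost=80, card=80
  {AB}: card=10000; try (A,hash)→1620, (B,merge)→2970, (A,merge)→3140, (B,hash)→4160, (A,nl_idx)→12000, (B,nl)→20080 …(+1); best=1620 via (A,hash)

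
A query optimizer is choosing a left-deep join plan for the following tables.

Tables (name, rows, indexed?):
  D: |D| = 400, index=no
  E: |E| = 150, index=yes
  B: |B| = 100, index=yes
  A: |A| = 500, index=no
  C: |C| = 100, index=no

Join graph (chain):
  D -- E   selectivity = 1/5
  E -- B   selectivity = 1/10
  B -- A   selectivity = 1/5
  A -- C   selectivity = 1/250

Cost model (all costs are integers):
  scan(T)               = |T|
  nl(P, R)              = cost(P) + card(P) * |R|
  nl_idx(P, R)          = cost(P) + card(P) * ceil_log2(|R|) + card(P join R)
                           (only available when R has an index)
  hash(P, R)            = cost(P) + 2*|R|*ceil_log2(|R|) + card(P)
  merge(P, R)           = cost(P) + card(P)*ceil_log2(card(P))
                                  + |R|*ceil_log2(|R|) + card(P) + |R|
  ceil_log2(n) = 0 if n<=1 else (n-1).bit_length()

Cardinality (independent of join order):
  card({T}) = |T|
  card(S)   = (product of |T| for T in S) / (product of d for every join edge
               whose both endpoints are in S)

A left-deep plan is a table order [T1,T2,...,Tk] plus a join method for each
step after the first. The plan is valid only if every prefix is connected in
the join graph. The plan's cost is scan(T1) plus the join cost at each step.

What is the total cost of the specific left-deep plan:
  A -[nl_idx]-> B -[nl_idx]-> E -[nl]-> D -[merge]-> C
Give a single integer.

360244800

step 1: scan A: cost=500, card=500
step 2: join B via nl_idx
    card(P join B) = 500*100/(5) = 10000
    cost = 500 + 500*7 + 10000 = 14000
step 3: join E via nl_idx
    card(P join E) = 10000*150/(10) = 150000
    cost = 14000 + 10000*8 + 150000 = 244000
step 4: join D via nl
    card(P join D) = 150000*400/(5) = 12000000
    cost = 244000 + 150000*400 = 60244000
step 5: join C via merge
    card(P join C) = 12000000*100/(250) = 4800000
    cost = 60244000 + 12000000*24 + 100*7 + 12000000 + 100 = 360244800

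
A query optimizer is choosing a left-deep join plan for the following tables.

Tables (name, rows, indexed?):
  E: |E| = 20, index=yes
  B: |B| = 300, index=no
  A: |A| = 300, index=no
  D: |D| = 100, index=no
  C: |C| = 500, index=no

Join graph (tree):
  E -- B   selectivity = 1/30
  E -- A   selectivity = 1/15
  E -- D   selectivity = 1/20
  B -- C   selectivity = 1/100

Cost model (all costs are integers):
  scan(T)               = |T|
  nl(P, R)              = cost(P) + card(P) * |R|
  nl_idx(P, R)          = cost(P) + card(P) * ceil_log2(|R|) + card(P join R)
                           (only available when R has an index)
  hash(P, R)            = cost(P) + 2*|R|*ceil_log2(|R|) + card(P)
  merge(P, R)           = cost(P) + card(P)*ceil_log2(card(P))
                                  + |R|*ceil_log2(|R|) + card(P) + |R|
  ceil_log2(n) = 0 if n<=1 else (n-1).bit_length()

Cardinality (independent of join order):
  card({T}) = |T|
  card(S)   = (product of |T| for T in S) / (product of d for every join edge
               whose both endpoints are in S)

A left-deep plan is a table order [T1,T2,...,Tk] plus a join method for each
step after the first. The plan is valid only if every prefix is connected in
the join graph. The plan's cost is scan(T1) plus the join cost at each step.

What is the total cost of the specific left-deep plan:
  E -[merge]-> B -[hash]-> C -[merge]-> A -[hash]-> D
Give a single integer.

47740

step 1: scan E: cost=20, card=20
step 2: join B via merge
    card(P join B) = 20*300/(30) = 200
    cost = 20 + 20*5 + 300*9 + 20 + 300 = 3140
step 3: join C via hash
    card(P join C) = 200*500/(100) = 1000
    cost = 3140 + 2*500*9 + 200 = 12340
step 4: join A via merge
    card(P join A) = 1000*300/(15) = 20000
    cost = 12340 + 1000*10 + 300*9 + 1000 + 300 = 26340
step 5: join D via hash
    card(P join D) = 20000*100/(20) = 100000
    cost = 26340 + 2*100*7 + 20000 = 47740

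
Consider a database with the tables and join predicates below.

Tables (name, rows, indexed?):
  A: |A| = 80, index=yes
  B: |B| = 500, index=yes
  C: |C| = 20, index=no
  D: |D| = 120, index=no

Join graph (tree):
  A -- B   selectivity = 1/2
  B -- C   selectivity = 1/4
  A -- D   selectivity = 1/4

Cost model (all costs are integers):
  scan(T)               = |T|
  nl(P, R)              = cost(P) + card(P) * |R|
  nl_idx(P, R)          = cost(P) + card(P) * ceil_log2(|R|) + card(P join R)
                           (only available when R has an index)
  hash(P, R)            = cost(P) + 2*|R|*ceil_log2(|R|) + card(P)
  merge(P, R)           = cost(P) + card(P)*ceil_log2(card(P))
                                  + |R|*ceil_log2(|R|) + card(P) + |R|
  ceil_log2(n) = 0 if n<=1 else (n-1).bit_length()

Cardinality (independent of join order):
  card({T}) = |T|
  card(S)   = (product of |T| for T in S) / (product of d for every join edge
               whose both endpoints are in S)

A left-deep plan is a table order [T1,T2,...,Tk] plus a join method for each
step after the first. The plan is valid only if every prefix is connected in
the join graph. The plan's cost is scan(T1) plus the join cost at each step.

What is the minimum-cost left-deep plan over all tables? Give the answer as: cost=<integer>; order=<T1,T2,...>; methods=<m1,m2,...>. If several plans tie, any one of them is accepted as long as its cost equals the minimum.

Selinger DP (subsets sized 1..n):
  {A}: scan cost=80, card=80
  {B}: scan cost=500, card=500
  {C}: scan cost=20, card=20
  {D}: scan cost=120, card=120
  {AB}: card=20000; try (A,hash)→2120, (B,merge)→5720, (A,merge)→6140, (B,hash)→9160, (B,nl_idx)→20800, (A,nl_idx)→24000 …(+2); best=2120 via (A,hash)
  {AD}: card=2400; try (A,hash)→1360, (D,merge)→1680, (A,merge)→1720, (D,hash)→1840, (A,nl_idx)→3360, (D,nl)→9680 …(+1); best=1360 via (A,hash)
  {BC}: card=2500; try (C,hash)→1200, (B,nl_idx)→2700, (B,merge)→5140, (C,merge)→5620, (B,hash)→9040, (B,nl)→10020 …(+1); best=1200 via (C,hash)
  {ABC}: card=100000; try (A,hash)→4820, (C,hash)→22320, (A,merge)→34340, (A,nl_idx)→118700, (A,nl)→201200, (C,merge)→322240 …(+1); best=4820 via (A,hash)
  {ABD}: card=600000; try (B,hash)→12760, (D,hash)→23800, (B,merge)→37560, (D,merge)→323080, (B,nl_idx)→622960, (B,nl)→1201360 …(+1); best=12760 via (B,hash)
  {ABCD}: card=3000000; try (D,hash)→106500, (C,hash)→612960, (D,merge)→1805780, (D,nl)→12004820, (C,nl)→12012760, (C,merge)→12612880; best=106500 via (D,hash)

cost=106500; order=B,C,A,D; methods=hash,hash,hash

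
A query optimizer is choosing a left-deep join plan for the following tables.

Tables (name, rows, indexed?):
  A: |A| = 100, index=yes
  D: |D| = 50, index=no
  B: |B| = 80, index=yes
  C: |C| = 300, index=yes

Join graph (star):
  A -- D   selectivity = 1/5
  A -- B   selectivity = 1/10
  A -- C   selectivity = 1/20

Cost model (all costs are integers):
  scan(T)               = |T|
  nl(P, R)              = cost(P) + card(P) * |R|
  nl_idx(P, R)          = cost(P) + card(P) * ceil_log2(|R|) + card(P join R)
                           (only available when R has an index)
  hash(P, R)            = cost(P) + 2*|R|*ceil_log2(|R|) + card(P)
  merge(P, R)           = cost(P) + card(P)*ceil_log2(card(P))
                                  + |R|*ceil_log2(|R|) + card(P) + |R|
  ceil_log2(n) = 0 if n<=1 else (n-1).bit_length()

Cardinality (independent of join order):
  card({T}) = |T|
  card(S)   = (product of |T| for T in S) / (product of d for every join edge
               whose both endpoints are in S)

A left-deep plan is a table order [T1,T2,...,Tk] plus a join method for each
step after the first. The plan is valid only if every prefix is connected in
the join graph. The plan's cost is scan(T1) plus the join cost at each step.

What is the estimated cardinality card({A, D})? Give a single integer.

Tables in S: A(100), D(50)
Edges inside S: A-D(d=5)
numerator = 100 * 50 = 5000
denominator = 5 = 5
card(S) = 5000 / 5 = 1000

1000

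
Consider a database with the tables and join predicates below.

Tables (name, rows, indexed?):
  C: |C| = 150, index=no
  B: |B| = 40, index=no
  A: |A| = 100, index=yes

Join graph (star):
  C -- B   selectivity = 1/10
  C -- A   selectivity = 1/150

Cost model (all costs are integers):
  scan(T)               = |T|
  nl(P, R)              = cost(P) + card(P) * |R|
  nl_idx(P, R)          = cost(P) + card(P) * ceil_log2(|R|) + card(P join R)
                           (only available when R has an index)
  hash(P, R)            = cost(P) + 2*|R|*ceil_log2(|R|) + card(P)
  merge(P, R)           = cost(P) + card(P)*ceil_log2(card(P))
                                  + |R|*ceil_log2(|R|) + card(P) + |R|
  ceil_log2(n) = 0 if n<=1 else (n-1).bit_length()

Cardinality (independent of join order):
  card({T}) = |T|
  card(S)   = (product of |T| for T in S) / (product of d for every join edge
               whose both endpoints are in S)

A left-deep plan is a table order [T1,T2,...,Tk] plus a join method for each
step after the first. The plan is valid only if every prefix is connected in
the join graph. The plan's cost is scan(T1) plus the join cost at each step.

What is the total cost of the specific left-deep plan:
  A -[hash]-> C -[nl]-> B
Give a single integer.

6600

step 1: scan A: cost=100, card=100
step 2: join C via hash
    card(P join C) = 100*150/(150) = 100
    cost = 100 + 2*150*8 + 100 = 2600
step 3: join B via nl
    card(P join B) = 100*40/(10) = 400
    cost = 2600 + 100*40 = 6600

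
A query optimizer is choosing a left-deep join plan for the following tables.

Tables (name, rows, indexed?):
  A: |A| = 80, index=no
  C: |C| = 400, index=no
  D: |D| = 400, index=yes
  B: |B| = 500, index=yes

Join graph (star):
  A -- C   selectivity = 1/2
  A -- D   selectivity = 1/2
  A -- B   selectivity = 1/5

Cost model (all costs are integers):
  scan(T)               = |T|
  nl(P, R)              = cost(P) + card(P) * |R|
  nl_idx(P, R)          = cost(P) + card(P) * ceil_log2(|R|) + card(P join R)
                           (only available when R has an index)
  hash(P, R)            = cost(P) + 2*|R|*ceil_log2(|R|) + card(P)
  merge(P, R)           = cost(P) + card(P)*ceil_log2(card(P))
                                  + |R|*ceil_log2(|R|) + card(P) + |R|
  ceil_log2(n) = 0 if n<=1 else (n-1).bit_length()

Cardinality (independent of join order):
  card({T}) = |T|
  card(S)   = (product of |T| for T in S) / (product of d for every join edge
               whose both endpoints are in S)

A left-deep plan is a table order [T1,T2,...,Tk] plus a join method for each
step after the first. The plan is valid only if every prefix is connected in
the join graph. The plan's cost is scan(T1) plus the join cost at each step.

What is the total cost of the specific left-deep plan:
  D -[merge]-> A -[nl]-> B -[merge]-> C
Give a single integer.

43209040

step 1: scan D: cost=400, card=400
step 2: join A via merge
    card(P join A) = 400*80/(2) = 16000
    cost = 400 + 400*9 + 80*7 + 400 + 80 = 5040
step 3: join B via nl
    card(P join B) = 16000*500/(5) = 1600000
    cost = 5040 + 16000*500 = 8005040
step 4: join C via merge
    card(P join C) = 1600000*400/(2) = 320000000
    cost = 8005040 + 1600000*21 + 400*9 + 1600000 + 400 = 43209040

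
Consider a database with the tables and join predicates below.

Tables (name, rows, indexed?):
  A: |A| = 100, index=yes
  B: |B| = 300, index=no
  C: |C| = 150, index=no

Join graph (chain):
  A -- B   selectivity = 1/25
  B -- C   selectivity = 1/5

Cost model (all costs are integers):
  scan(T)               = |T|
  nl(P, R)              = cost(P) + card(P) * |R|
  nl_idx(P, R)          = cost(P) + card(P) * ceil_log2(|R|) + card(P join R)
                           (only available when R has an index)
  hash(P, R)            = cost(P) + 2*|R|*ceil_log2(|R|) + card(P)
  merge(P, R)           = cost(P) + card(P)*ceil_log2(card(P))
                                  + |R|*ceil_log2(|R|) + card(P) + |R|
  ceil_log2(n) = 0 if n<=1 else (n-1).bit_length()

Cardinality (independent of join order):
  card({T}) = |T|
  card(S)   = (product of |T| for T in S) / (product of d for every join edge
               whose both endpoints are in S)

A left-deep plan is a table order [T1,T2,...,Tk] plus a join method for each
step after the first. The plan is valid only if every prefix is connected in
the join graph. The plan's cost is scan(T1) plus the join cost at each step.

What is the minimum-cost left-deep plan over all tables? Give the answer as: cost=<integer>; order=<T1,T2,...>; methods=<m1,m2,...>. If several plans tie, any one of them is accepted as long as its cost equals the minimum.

cost=5600; order=B,A,C; methods=hash,hash

Selinger DP (subsets sized 1..n):
  {A}: scan cost=100, card=100
  {B}: scan cost=300, card=300
  {C}: scan cost=150, card=150
  {AB}: card=1200; try (A,hash)→2000, (A,nl_idx)→3600, (B,merge)→3900, (A,merge)→4100, (B,hash)→5600, (B,nl)→30100 …(+1); best=2000 via (A,hash)
  {BC}: card=9000; try (C,hash)→3000, (B,merge)→4500, (C,merge)→4650, (B,hash)→5700, (B,nl)→45150, (C,nl)→45300; best=3000 via (C,hash)
  {ABC}: card=36000; try (C,hash)→5600, (A,hash)→13400, (C,merge)→17750, (A,nl_idx)→102000, (A,merge)→138800, (C,nl)→182000 …(+1); best=5600 via (C,hash)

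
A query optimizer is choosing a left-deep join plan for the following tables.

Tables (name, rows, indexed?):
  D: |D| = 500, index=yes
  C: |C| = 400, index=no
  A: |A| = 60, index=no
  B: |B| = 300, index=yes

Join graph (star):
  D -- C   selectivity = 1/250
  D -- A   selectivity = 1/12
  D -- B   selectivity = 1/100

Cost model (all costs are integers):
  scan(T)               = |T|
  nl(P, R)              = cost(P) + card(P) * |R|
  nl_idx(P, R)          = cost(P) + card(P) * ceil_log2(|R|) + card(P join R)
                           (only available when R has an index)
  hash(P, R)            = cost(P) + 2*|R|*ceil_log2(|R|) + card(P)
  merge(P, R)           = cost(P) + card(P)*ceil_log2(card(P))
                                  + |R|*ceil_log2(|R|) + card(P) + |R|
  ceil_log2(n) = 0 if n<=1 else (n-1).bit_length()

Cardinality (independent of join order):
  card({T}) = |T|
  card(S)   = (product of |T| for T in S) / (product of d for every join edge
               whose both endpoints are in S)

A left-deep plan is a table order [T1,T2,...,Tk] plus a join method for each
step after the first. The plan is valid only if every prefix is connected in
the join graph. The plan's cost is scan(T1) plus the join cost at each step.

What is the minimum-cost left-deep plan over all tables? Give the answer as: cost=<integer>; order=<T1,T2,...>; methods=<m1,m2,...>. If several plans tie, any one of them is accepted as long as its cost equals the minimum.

Selinger DP (subsets sized 1..n):
  {D}: scan cost=500, card=500
  {C}: scan cost=400, card=400
  {A}: scan cost=60, card=60
  {B}: scan cost=300, card=300
  {CD}: card=800; try (D,nl_idx)→4800, (C,hash)→8200, (D,merge)→9400, (C,merge)→9500, (D,hash)→9800, (D,nl)→200400 …(+1); best=4800 via (D,nl_idx)
  {AD}: card=2500; try (A,hash)→1720, (D,nl_idx)→3100, (D,merge)→5480, (A,merge)→5920, (D,hash)→9120, (D,nl)→30060 …(+1); best=1720 via (A,hash)
  {BD}: card=1500; try (D,nl_idx)→4500, (B,hash)→6400, (B,nl_idx)→6500, (D,merge)→8300, (B,merge)→8500, (D,hash)→9600 …(+2); best=4500 via (D,nl_idx)
  {ACD}: card=4000; try (A,hash)→6320, (C,hash)→11420, (A,merge)→14020, (C,merge)→38220, (A,nl)→52800, (C,nl)→1001720; best=6320 via (A,hash)
  {BCD}: card=2400; try (B,hash)→11000, (C,hash)→13200, (B,nl_idx)→14400, (B,merge)→16600, (C,merge)→26500, (B,nl)→244800 …(+1); best=11000 via (B,hash)
  {ABD}: card=7500; try (A,hash)→6720, (B,hash)→9620, (A,merge)→22920, (B,nl_idx)→31720, (B,merge)→37220, (A,nl)→94500 …(+1); best=6720 via (A,hash)
  {ABCD}: card=12000; try (A,hash)→14120, (B,hash)→15720, (C,hash)→21420, (A,merge)→42620, (B,nl_idx)→54320, (B,merge)→61320 …(+4); best=14120 via (A,hash)

cost=14120; order=C,D,B,A; methods=nl_idx,hash,hash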